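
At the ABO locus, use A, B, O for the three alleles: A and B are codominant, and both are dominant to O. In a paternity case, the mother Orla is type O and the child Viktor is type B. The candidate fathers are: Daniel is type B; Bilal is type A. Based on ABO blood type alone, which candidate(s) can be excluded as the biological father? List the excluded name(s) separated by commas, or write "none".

Bilal

A candidate is excluded only if no genotype consistent with his phenotype could produce a type B child with a type O mother.
Bilal (type A): no genotype consistent with that phenotype can produce a type-B child with a type-O mother.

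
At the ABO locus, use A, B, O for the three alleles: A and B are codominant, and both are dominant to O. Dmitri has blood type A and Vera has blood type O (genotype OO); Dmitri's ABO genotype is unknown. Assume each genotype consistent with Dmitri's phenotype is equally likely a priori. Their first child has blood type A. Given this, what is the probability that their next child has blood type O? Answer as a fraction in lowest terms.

1/6

Possible genotypes: Dmitri ∈ {AA, AO}; Vera ∈ {OO}.
Weight each parental genotype pair by prior × P(type-A child):
  AA × OO: posterior weight 2/3; P(next child type O) = 0.
  AO × OO: posterior weight 1/3; P(next child type O) = 1/2.
Weighted sum = 1/6.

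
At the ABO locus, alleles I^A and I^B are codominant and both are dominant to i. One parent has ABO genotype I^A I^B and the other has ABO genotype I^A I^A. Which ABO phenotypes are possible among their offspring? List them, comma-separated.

A, AB

Gametes from I^A I^B × I^A I^A give offspring ABO genotypes I^A I^A, I^A I^B, i.e. phenotypes A, AB.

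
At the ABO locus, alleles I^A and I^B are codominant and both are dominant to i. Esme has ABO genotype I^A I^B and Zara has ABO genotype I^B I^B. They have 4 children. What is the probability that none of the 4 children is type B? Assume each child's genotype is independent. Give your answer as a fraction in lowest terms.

1/16

ABO cross I^A I^B × I^B I^B → 1/2 B, 1/2 AB.
So P(type B) = 1/2 per child.
P(not type B) = 1/2 for one child; (1/2)^4 = 1/16.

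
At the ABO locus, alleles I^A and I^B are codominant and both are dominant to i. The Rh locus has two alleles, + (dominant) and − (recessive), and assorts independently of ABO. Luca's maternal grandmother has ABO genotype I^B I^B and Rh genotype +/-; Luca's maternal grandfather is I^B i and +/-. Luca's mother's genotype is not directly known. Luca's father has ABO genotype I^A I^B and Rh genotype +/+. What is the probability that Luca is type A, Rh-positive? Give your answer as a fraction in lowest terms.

Luca's mother's ABO genotype from I^B I^B × I^B i: 1/2 I^B I^B, 1/2 I^B i.
Crossing each possibility with the father I^A I^B and summing P(type A): 1/2·0 + 1/2·1/4 = 1/8.
Similarly for Rh via the mother's Rh distribution: P(Rh+) = 1.
Independent loci: 1/8 × 1 = 1/8.

1/8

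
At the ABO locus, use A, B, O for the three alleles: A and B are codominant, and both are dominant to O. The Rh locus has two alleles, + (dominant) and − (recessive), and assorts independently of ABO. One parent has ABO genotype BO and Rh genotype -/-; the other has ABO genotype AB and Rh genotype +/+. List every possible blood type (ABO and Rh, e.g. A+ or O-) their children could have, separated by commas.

A+, B+, AB+

Gametes from BO × AB give offspring ABO genotypes AB, AO, BB, BO, i.e. phenotypes A, B, AB.
Rh cross -/- × +/+ → phenotypes Rh+.
Combining independently: A+, B+, AB+.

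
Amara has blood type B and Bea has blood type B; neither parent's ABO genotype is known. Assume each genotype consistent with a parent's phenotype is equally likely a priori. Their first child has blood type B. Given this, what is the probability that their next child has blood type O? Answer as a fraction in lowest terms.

Possible genotypes: Amara ∈ {BB, BO}; Bea ∈ {BB, BO}.
Weight each parental genotype pair by prior × P(type-B child):
  BB × BB: posterior weight 4/15; P(next child type O) = 0.
  BB × BO: posterior weight 4/15; P(next child type O) = 0.
  BO × BB: posterior weight 4/15; P(next child type O) = 0.
  BO × BO: posterior weight 1/5; P(next child type O) = 1/4.
Weighted sum = 1/20.

1/20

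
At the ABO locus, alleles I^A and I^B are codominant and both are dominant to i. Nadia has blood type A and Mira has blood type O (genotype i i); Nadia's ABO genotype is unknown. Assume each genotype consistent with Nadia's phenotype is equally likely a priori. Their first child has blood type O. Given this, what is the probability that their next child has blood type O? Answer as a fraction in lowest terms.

Possible genotypes: Nadia ∈ {I^A I^A, I^A i}; Mira ∈ {i i}.
Weight each parental genotype pair by prior × P(type-O child):
  I^A i × i i: posterior weight 1; P(next child type O) = 1/2.
Weighted sum = 1/2.

1/2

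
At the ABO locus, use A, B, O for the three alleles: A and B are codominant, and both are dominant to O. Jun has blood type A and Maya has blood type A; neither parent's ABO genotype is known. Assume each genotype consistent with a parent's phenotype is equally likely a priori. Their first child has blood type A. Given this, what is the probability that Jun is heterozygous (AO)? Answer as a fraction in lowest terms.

7/15

Possible genotypes: Jun ∈ {AA, AO}; Maya ∈ {AA, AO}.
Weight each parental genotype pair by prior × P(type-A child):
  AA × AA: posterior weight 4/15.
  AA × AO: posterior weight 4/15.
  AO × AA: posterior weight 4/15.
  AO × AO: posterior weight 1/5.
Sum the posterior weight over pairs where Jun is AO: 7/15.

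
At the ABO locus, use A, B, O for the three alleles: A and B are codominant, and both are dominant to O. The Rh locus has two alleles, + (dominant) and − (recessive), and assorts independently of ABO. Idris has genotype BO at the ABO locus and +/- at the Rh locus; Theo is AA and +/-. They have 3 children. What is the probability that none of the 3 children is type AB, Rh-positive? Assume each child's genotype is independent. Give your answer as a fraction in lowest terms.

ABO cross BO × AA → 1/2 A, 1/2 AB.
Rh cross +/- × +/- → 3/4 Rh+, 1/4 Rh-; so P(type AB, Rh-positive) = 1/2 × 3/4 = 3/8 per child.
P(not type AB, Rh-positive) = 5/8 for one child; (5/8)^3 = 125/512.

125/512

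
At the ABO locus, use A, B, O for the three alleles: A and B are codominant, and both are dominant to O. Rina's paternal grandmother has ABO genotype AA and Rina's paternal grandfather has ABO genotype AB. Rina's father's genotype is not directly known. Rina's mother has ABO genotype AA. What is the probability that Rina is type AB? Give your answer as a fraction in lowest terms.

Rina's father's ABO genotype from AA × AB: 1/2 AA, 1/2 AB.
Crossing each possibility with the mother AA and summing P(type AB): 1/2·0 + 1/2·1/2 = 1/4.

1/4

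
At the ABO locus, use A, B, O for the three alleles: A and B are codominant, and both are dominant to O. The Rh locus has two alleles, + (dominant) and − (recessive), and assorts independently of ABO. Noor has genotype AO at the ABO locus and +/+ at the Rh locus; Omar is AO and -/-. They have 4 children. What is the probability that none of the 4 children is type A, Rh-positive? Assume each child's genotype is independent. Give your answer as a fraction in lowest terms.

ABO cross AO × AO → 1/4 O, 3/4 A.
Rh cross +/+ × -/- → 1 Rh+; so P(type A, Rh-positive) = 3/4 × 1 = 3/4 per child.
P(not type A, Rh-positive) = 1/4 for one child; (1/4)^4 = 1/256.

1/256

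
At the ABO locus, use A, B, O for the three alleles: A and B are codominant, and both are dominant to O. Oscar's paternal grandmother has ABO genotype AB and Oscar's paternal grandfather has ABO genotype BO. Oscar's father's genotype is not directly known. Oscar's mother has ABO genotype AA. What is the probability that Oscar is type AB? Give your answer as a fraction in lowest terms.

Oscar's father's ABO genotype from AB × BO: 1/4 AB, 1/4 AO, 1/4 BB, 1/4 BO.
Crossing each possibility with the mother AA and summing P(type AB): 1/4·1/2 + 1/4·0 + 1/4·1 + 1/4·1/2 = 1/2.

1/2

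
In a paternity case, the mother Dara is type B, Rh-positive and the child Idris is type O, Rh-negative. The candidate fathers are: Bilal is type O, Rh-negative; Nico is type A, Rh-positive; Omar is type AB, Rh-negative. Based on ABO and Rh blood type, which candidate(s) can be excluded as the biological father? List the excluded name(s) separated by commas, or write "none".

Omar

A candidate is excluded only if no genotype consistent with his phenotype could produce a type O, Rh-negative child with a type B, Rh-positive mother.
Omar (type AB, Rh-): no genotype consistent with that phenotype can produce a type-O Rh- child with a type-B mother.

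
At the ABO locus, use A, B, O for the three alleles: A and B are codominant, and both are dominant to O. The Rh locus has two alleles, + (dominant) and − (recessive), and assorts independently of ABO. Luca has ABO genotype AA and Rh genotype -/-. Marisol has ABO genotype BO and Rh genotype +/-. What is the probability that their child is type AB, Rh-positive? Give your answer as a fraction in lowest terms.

ABO cross AA × BO → offspring phenotypes: 1/2 A, 1/2 AB.
Rh cross -/- × +/- → 1/2 Rh+, 1/2 Rh-.
Independent loci: P(type AB, Rh-positive) = 1/2 × 1/2 = 1/4.

1/4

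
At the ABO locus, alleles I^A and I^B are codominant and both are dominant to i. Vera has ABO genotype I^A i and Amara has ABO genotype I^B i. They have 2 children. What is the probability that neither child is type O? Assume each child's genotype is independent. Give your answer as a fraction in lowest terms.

9/16

ABO cross I^A i × I^B i → 1/4 O, 1/4 A, 1/4 B, 1/4 AB.
So P(type O) = 1/4 per child.
P(not type O) = 3/4 for one child; (3/4)^2 = 9/16.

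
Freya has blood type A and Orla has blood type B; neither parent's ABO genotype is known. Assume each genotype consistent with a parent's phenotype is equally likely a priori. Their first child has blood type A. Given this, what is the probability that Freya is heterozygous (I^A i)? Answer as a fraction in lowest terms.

1/3

Possible genotypes: Freya ∈ {I^A I^A, I^A i}; Orla ∈ {I^B I^B, I^B i}.
Weight each parental genotype pair by prior × P(type-A child):
  I^A I^A × I^B i: posterior weight 2/3.
  I^A i × I^B i: posterior weight 1/3.
Sum the posterior weight over pairs where Freya is I^A i: 1/3.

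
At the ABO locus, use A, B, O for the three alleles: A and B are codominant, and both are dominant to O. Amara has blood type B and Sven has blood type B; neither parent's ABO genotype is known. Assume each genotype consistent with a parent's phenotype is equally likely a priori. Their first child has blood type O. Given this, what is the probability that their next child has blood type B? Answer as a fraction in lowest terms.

3/4

Possible genotypes: Amara ∈ {BB, BO}; Sven ∈ {BB, BO}.
Weight each parental genotype pair by prior × P(type-O child):
  BO × BO: posterior weight 1; P(next child type B) = 3/4.
Weighted sum = 3/4.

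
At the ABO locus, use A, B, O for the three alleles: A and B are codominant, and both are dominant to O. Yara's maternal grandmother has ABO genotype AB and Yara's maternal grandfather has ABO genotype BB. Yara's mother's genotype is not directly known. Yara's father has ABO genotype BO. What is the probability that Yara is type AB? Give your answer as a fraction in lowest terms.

1/8

Yara's mother's ABO genotype from AB × BB: 1/2 AB, 1/2 BB.
Crossing each possibility with the father BO and summing P(type AB): 1/2·1/4 + 1/2·0 = 1/8.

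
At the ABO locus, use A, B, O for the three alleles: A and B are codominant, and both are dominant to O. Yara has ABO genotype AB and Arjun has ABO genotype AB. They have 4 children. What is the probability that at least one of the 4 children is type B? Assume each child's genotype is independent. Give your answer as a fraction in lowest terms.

175/256

ABO cross AB × AB → 1/4 A, 1/4 B, 1/2 AB.
So P(type B) = 1/4 per child.
P(none) = (3/4)^4 = 81/256; P(at least one) = 1 − 81/256 = 175/256.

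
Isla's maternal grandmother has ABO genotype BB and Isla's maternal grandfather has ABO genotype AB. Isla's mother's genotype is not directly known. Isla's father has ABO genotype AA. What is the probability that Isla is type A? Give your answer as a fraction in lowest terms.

Isla's mother's ABO genotype from BB × AB: 1/2 AB, 1/2 BB.
Crossing each possibility with the father AA and summing P(type A): 1/2·1/2 + 1/2·0 = 1/4.

1/4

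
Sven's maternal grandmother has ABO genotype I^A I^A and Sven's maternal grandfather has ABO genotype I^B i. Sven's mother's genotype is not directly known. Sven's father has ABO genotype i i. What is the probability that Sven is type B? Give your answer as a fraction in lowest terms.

Sven's mother's ABO genotype from I^A I^A × I^B i: 1/2 I^A I^B, 1/2 I^A i.
Crossing each possibility with the father i i and summing P(type B): 1/2·1/2 + 1/2·0 = 1/4.

1/4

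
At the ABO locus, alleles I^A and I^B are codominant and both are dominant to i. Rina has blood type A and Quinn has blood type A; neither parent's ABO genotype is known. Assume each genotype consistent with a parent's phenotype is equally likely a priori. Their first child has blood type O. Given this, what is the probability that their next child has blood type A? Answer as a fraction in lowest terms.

Possible genotypes: Rina ∈ {I^A I^A, I^A i}; Quinn ∈ {I^A I^A, I^A i}.
Weight each parental genotype pair by prior × P(type-O child):
  I^A i × I^A i: posterior weight 1; P(next child type A) = 3/4.
Weighted sum = 3/4.

3/4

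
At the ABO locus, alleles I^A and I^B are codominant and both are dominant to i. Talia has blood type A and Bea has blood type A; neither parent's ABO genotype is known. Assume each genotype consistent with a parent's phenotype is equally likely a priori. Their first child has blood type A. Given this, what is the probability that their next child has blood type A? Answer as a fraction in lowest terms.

Possible genotypes: Talia ∈ {I^A I^A, I^A i}; Bea ∈ {I^A I^A, I^A i}.
Weight each parental genotype pair by prior × P(type-A child):
  I^A I^A × I^A I^A: posterior weight 4/15; P(next child type A) = 1.
  I^A I^A × I^A i: posterior weight 4/15; P(next child type A) = 1.
  I^A i × I^A I^A: posterior weight 4/15; P(next child type A) = 1.
  I^A i × I^A i: posterior weight 1/5; P(next child type A) = 3/4.
Weighted sum = 19/20.

19/20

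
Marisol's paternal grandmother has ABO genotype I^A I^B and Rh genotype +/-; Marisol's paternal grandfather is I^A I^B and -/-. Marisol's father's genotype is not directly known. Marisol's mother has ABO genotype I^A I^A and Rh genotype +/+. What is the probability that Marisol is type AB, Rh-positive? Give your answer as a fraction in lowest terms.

1/2

Marisol's father's ABO genotype from I^A I^B × I^A I^B: 1/4 I^A I^A, 1/2 I^A I^B, 1/4 I^B I^B.
Crossing each possibility with the mother I^A I^A and summing P(type AB): 1/4·0 + 1/2·1/2 + 1/4·1 = 1/2.
Similarly for Rh via the father's Rh distribution: P(Rh+) = 1.
Independent loci: 1/2 × 1 = 1/2.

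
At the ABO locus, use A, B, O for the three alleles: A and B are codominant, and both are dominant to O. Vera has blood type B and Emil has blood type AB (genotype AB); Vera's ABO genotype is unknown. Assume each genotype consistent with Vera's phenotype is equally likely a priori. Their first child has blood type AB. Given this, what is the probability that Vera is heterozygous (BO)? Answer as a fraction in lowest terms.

Possible genotypes: Vera ∈ {BB, BO}; Emil ∈ {AB}.
Weight each parental genotype pair by prior × P(type-AB child):
  BB × AB: posterior weight 2/3.
  BO × AB: posterior weight 1/3.
Sum the posterior weight over pairs where Vera is BO: 1/3.

1/3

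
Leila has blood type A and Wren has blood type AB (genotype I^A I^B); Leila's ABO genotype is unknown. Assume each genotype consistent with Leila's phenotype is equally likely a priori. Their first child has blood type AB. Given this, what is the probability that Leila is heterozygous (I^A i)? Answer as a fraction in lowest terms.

Possible genotypes: Leila ∈ {I^A I^A, I^A i}; Wren ∈ {I^A I^B}.
Weight each parental genotype pair by prior × P(type-AB child):
  I^A I^A × I^A I^B: posterior weight 2/3.
  I^A i × I^A I^B: posterior weight 1/3.
Sum the posterior weight over pairs where Leila is I^A i: 1/3.

1/3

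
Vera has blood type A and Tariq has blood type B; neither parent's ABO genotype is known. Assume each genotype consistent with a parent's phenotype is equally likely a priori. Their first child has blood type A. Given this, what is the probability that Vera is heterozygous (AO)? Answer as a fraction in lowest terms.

Possible genotypes: Vera ∈ {AA, AO}; Tariq ∈ {BB, BO}.
Weight each parental genotype pair by prior × P(type-A child):
  AA × BO: posterior weight 2/3.
  AO × BO: posterior weight 1/3.
Sum the posterior weight over pairs where Vera is AO: 1/3.

1/3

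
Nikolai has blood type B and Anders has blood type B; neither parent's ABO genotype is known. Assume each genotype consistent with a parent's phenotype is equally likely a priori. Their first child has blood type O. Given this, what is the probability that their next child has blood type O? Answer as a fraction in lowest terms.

1/4

Possible genotypes: Nikolai ∈ {BB, BO}; Anders ∈ {BB, BO}.
Weight each parental genotype pair by prior × P(type-O child):
  BO × BO: posterior weight 1; P(next child type O) = 1/4.
Weighted sum = 1/4.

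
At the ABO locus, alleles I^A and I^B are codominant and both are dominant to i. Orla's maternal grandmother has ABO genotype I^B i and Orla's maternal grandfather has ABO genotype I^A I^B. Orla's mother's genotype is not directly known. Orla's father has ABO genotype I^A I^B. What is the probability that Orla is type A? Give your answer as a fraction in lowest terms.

Orla's mother's ABO genotype from I^B i × I^A I^B: 1/4 I^A I^B, 1/4 I^A i, 1/4 I^B I^B, 1/4 I^B i.
Crossing each possibility with the father I^A I^B and summing P(type A): 1/4·1/4 + 1/4·1/2 + 1/4·0 + 1/4·1/4 = 1/4.

1/4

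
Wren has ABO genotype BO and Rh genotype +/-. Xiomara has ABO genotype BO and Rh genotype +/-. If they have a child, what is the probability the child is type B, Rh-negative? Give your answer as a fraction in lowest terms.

3/16

ABO cross BO × BO → offspring phenotypes: 1/4 O, 3/4 B.
Rh cross +/- × +/- → 3/4 Rh+, 1/4 Rh-.
Independent loci: P(type B, Rh-negative) = 3/4 × 1/4 = 3/16.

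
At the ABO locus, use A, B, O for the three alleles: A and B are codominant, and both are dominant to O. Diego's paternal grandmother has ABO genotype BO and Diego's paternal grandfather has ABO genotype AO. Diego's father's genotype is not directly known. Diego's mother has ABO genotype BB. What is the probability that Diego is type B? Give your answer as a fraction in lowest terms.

3/4

Diego's father's ABO genotype from BO × AO: 1/4 AB, 1/4 AO, 1/4 BO, 1/4 OO.
Crossing each possibility with the mother BB and summing P(type B): 1/4·1/2 + 1/4·1/2 + 1/4·1 + 1/4·1 = 3/4.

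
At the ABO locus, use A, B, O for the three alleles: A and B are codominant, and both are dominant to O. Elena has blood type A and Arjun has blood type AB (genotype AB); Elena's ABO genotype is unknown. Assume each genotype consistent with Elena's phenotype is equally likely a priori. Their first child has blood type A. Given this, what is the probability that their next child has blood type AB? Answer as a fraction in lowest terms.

3/8

Possible genotypes: Elena ∈ {AA, AO}; Arjun ∈ {AB}.
Weight each parental genotype pair by prior × P(type-A child):
  AA × AB: posterior weight 1/2; P(next child type AB) = 1/2.
  AO × AB: posterior weight 1/2; P(next child type AB) = 1/4.
Weighted sum = 3/8.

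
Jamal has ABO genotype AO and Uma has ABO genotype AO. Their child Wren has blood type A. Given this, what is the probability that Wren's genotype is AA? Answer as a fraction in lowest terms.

1/3

Cross AO × AO → 1/4 AA, 1/2 AO, 1/4 OO.
Type-A genotypes among offspring: AA (1/4), AO (1/2); total 3/4.
P(AA | type A) = (1/4) / (3/4) = 1/3.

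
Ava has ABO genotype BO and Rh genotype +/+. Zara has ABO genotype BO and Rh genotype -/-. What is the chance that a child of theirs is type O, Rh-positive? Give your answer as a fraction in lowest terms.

ABO cross BO × BO → offspring phenotypes: 1/4 O, 3/4 B.
Rh cross +/+ × -/- → 1 Rh+.
Independent loci: P(type O, Rh-positive) = 1/4 × 1 = 1/4.

1/4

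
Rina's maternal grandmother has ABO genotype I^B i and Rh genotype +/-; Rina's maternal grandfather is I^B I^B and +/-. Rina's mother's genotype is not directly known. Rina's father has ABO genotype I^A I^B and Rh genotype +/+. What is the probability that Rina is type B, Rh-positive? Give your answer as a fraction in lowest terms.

1/2

Rina's mother's ABO genotype from I^B i × I^B I^B: 1/2 I^B I^B, 1/2 I^B i.
Crossing each possibility with the father I^A I^B and summing P(type B): 1/2·1/2 + 1/2·1/2 = 1/2.
Similarly for Rh via the mother's Rh distribution: P(Rh+) = 1.
Independent loci: 1/2 × 1 = 1/2.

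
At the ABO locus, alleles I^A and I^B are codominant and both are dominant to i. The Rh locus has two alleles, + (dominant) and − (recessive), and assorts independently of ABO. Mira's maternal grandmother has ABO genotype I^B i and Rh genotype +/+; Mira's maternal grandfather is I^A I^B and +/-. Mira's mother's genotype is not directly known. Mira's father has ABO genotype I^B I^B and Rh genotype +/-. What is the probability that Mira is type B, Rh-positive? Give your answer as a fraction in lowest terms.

Mira's mother's ABO genotype from I^B i × I^A I^B: 1/4 I^A I^B, 1/4 I^A i, 1/4 I^B I^B, 1/4 I^B i.
Crossing each possibility with the father I^B I^B and summing P(type B): 1/4·1/2 + 1/4·1/2 + 1/4·1 + 1/4·1 = 3/4.
Similarly for Rh via the mother's Rh distribution: P(Rh+) = 7/8.
Independent loci: 3/4 × 7/8 = 21/32.

21/32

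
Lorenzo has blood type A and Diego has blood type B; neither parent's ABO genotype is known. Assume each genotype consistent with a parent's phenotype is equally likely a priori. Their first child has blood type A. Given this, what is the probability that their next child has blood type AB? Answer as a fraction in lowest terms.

5/12

Possible genotypes: Lorenzo ∈ {I^A I^A, I^A i}; Diego ∈ {I^B I^B, I^B i}.
Weight each parental genotype pair by prior × P(type-A child):
  I^A I^A × I^B i: posterior weight 2/3; P(next child type AB) = 1/2.
  I^A i × I^B i: posterior weight 1/3; P(next child type AB) = 1/4.
Weighted sum = 5/12.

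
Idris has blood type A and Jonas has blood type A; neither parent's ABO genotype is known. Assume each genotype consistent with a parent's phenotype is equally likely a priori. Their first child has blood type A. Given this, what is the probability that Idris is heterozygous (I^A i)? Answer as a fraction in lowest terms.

7/15

Possible genotypes: Idris ∈ {I^A I^A, I^A i}; Jonas ∈ {I^A I^A, I^A i}.
Weight each parental genotype pair by prior × P(type-A child):
  I^A I^A × I^A I^A: posterior weight 4/15.
  I^A I^A × I^A i: posterior weight 4/15.
  I^A i × I^A I^A: posterior weight 4/15.
  I^A i × I^A i: posterior weight 1/5.
Sum the posterior weight over pairs where Idris is I^A i: 7/15.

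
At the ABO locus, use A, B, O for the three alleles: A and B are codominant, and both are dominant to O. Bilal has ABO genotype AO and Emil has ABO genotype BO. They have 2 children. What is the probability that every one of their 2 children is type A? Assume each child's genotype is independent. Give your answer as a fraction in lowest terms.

1/16

ABO cross AO × BO → 1/4 O, 1/4 A, 1/4 B, 1/4 AB.
So P(type A) = 1/4 per child.
All 2 independent: (1/4)^2 = 1/16.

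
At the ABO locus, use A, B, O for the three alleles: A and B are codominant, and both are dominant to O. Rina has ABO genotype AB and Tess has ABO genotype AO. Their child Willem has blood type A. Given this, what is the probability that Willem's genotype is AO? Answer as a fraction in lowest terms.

1/2

Cross AB × AO → 1/4 AA, 1/4 AB, 1/4 AO, 1/4 BO.
Type-A genotypes among offspring: AA (1/4), AO (1/4); total 1/2.
P(AO | type A) = (1/4) / (1/2) = 1/2.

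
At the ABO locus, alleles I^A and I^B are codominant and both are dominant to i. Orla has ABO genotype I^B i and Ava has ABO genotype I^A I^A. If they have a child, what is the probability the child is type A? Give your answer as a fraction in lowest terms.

ABO cross I^B i × I^A I^A → offspring phenotypes: 1/2 A, 1/2 AB.
So P(type A) = 1/2.

1/2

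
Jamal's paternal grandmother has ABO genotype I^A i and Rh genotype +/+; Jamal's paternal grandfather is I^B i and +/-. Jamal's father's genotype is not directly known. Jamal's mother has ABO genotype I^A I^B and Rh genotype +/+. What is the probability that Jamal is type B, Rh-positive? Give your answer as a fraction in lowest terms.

3/8

Jamal's father's ABO genotype from I^A i × I^B i: 1/4 I^A I^B, 1/4 I^A i, 1/4 I^B i, 1/4 i i.
Crossing each possibility with the mother I^A I^B and summing P(type B): 1/4·1/4 + 1/4·1/4 + 1/4·1/2 + 1/4·1/2 = 3/8.
Similarly for Rh via the father's Rh distribution: P(Rh+) = 1.
Independent loci: 3/8 × 1 = 3/8.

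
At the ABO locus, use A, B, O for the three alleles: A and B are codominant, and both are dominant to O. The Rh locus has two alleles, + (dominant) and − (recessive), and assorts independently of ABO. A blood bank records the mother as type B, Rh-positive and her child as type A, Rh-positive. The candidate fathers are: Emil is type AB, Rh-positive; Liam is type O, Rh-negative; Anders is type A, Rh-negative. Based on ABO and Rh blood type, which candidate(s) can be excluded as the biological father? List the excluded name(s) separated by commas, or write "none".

Liam

A candidate is excluded only if no genotype consistent with his phenotype could produce a type A, Rh-positive child with a type B, Rh-positive mother.
Liam (type O, Rh-): no genotype consistent with that phenotype can produce a type-A Rh+ child with a type-B mother.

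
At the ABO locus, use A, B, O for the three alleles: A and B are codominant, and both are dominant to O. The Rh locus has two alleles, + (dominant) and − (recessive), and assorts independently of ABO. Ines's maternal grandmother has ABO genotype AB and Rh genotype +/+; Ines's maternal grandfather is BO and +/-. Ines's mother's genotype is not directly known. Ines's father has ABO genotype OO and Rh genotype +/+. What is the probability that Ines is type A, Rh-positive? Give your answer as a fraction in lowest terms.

Ines's mother's ABO genotype from AB × BO: 1/4 AB, 1/4 AO, 1/4 BB, 1/4 BO.
Crossing each possibility with the father OO and summing P(type A): 1/4·1/2 + 1/4·1/2 + 1/4·0 + 1/4·0 = 1/4.
Similarly for Rh via the mother's Rh distribution: P(Rh+) = 1.
Independent loci: 1/4 × 1 = 1/4.

1/4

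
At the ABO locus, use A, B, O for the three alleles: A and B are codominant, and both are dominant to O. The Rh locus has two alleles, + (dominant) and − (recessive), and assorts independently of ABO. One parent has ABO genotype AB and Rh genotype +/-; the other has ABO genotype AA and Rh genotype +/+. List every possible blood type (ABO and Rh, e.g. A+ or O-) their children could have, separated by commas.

Gametes from AB × AA give offspring ABO genotypes AA, AB, i.e. phenotypes A, AB.
Rh cross +/- × +/+ → phenotypes Rh+.
Combining independently: A+, AB+.

A+, AB+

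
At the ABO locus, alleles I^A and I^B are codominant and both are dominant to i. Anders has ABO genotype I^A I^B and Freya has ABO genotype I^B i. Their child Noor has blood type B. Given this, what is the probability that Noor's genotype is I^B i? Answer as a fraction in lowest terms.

Cross I^A I^B × I^B i → 1/4 I^A I^B, 1/4 I^A i, 1/4 I^B I^B, 1/4 I^B i.
Type-B genotypes among offspring: I^B I^B (1/4), I^B i (1/4); total 1/2.
P(I^B i | type B) = (1/4) / (1/2) = 1/2.

1/2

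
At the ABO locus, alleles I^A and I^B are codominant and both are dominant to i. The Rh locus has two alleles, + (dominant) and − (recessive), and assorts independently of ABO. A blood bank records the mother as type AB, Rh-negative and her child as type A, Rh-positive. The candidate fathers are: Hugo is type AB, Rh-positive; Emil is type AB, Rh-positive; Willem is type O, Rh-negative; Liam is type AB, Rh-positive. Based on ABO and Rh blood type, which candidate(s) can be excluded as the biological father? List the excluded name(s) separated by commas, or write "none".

A candidate is excluded only if no genotype consistent with his phenotype could produce a type A, Rh-positive child with a type AB, Rh-negative mother.
Willem (type O, Rh-): no genotype consistent with that phenotype can produce a type-A Rh+ child with a type-AB mother.

Willem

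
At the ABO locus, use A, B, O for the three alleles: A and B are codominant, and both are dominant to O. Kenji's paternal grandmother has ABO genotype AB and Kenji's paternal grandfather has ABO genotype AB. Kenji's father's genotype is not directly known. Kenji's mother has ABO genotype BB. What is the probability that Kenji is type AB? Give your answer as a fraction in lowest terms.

Kenji's father's ABO genotype from AB × AB: 1/4 AA, 1/2 AB, 1/4 BB.
Crossing each possibility with the mother BB and summing P(type AB): 1/4·1 + 1/2·1/2 + 1/4·0 = 1/2.

1/2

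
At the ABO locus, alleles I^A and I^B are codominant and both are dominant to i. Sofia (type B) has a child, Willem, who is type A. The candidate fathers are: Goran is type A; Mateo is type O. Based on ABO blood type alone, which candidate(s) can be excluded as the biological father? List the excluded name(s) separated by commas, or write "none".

A candidate is excluded only if no genotype consistent with his phenotype could produce a type A child with a type B mother.
Mateo (type O): no genotype consistent with that phenotype can produce a type-A child with a type-B mother.

Mateo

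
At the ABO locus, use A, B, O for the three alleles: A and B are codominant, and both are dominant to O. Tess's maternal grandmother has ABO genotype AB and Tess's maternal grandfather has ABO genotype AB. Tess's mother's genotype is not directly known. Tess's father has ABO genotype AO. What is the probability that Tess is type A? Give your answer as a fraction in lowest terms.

Tess's mother's ABO genotype from AB × AB: 1/4 AA, 1/2 AB, 1/4 BB.
Crossing each possibility with the father AO and summing P(type A): 1/4·1 + 1/2·1/2 + 1/4·0 = 1/2.

1/2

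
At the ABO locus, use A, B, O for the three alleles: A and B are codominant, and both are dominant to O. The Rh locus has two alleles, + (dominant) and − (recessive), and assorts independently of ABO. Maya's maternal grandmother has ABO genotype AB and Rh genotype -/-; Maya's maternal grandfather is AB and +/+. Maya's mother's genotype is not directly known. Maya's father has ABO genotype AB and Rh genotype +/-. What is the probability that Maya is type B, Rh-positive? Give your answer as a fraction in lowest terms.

3/16

Maya's mother's ABO genotype from AB × AB: 1/4 AA, 1/2 AB, 1/4 BB.
Crossing each possibility with the father AB and summing P(type B): 1/4·0 + 1/2·1/4 + 1/4·1/2 = 1/4.
Similarly for Rh via the mother's Rh distribution: P(Rh+) = 3/4.
Independent loci: 1/4 × 3/4 = 3/16.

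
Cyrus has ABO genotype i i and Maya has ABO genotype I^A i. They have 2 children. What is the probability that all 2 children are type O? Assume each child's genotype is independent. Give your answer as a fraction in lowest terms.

1/4

ABO cross i i × I^A i → 1/2 O, 1/2 A.
So P(type O) = 1/2 per child.
All 2 independent: (1/2)^2 = 1/4.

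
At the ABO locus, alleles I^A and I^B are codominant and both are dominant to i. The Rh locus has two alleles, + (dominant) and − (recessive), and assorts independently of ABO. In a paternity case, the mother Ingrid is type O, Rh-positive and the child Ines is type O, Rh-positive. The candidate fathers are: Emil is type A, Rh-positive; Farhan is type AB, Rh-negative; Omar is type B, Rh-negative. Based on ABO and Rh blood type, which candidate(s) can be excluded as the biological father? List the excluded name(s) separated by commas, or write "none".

Farhan

A candidate is excluded only if no genotype consistent with his phenotype could produce a type O, Rh-positive child with a type O, Rh-positive mother.
Farhan (type AB, Rh-): no genotype consistent with that phenotype can produce a type-O Rh+ child with a type-O mother.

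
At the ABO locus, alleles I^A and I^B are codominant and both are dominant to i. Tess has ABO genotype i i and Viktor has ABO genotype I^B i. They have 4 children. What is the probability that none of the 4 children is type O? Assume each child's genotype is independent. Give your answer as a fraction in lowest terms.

1/16

ABO cross i i × I^B i → 1/2 O, 1/2 B.
So P(type O) = 1/2 per child.
P(not type O) = 1/2 for one child; (1/2)^4 = 1/16.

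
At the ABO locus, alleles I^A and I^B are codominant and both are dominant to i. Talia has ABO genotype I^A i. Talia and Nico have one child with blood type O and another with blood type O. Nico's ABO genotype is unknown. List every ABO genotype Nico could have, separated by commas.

For each candidate genotype of Nico, check whether crossing it with I^A i can produce every observed child phenotype.
  I^A I^A → possible child types {A} ✗
  I^A I^B → possible child types {A, B, AB} ✗
  I^A i → possible child types {O, A} ✓
  I^B I^B → possible child types {B, AB} ✗
  I^B i → possible child types {O, A, B, AB} ✓
  i i → possible child types {O, A} ✓

I^A i, I^B i, i i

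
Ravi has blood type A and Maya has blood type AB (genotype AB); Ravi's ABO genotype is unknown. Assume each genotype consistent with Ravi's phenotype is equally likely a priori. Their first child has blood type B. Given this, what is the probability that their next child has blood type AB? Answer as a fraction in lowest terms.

Possible genotypes: Ravi ∈ {AA, AO}; Maya ∈ {AB}.
Weight each parental genotype pair by prior × P(type-B child):
  AO × AB: posterior weight 1; P(next child type AB) = 1/4.
Weighted sum = 1/4.

1/4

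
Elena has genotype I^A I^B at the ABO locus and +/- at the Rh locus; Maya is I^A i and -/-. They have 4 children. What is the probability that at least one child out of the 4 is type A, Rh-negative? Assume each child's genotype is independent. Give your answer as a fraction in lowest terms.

ABO cross I^A I^B × I^A i → 1/2 A, 1/4 B, 1/4 AB.
Rh cross +/- × -/- → 1/2 Rh+, 1/2 Rh-; so P(type A, Rh-negative) = 1/2 × 1/2 = 1/4 per child.
P(none) = (3/4)^4 = 81/256; P(at least one) = 1 − 81/256 = 175/256.

175/256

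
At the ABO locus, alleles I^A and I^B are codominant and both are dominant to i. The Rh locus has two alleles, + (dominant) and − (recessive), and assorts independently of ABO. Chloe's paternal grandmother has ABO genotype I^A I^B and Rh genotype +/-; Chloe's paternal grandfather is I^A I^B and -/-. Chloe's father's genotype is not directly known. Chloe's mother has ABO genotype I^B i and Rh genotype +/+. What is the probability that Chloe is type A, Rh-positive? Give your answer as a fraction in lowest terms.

Chloe's father's ABO genotype from I^A I^B × I^A I^B: 1/4 I^A I^A, 1/2 I^A I^B, 1/4 I^B I^B.
Crossing each possibility with the mother I^B i and summing P(type A): 1/4·1/2 + 1/2·1/4 + 1/4·0 = 1/4.
Similarly for Rh via the father's Rh distribution: P(Rh+) = 1.
Independent loci: 1/4 × 1 = 1/4.

1/4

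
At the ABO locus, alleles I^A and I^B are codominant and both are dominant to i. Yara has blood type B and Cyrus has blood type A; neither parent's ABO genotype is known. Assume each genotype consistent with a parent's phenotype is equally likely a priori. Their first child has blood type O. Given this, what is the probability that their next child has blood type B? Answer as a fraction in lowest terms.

Possible genotypes: Yara ∈ {I^B I^B, I^B i}; Cyrus ∈ {I^A I^A, I^A i}.
Weight each parental genotype pair by prior × P(type-O child):
  I^B i × I^A i: posterior weight 1; P(next child type B) = 1/4.
Weighted sum = 1/4.

1/4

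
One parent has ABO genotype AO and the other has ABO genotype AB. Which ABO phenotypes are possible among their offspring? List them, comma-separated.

Gametes from AO × AB give offspring ABO genotypes AA, AB, AO, BO, i.e. phenotypes A, B, AB.

A, B, AB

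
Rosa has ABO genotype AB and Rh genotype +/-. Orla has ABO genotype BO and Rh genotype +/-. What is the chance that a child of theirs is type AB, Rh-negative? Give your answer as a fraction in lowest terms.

1/16

ABO cross AB × BO → offspring phenotypes: 1/4 A, 1/2 B, 1/4 AB.
Rh cross +/- × +/- → 3/4 Rh+, 1/4 Rh-.
Independent loci: P(type AB, Rh-negative) = 1/4 × 1/4 = 1/16.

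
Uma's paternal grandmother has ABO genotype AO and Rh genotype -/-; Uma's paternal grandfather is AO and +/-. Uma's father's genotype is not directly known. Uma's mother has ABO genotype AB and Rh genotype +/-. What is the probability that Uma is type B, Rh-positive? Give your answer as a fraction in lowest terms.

Uma's father's ABO genotype from AO × AO: 1/4 AA, 1/2 AO, 1/4 OO.
Crossing each possibility with the mother AB and summing P(type B): 1/4·0 + 1/2·1/4 + 1/4·1/2 = 1/4.
Similarly for Rh via the father's Rh distribution: P(Rh+) = 5/8.
Independent loci: 1/4 × 5/8 = 5/32.

5/32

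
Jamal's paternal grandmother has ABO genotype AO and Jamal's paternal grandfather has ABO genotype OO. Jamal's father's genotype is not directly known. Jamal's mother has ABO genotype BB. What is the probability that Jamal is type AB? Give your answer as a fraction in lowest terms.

1/4

Jamal's father's ABO genotype from AO × OO: 1/2 AO, 1/2 OO.
Crossing each possibility with the mother BB and summing P(type AB): 1/2·1/2 + 1/2·0 = 1/4.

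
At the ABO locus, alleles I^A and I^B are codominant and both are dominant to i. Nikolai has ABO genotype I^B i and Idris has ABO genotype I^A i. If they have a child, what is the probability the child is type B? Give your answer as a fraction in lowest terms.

1/4

ABO cross I^B i × I^A i → offspring phenotypes: 1/4 O, 1/4 A, 1/4 B, 1/4 AB.
So P(type B) = 1/4.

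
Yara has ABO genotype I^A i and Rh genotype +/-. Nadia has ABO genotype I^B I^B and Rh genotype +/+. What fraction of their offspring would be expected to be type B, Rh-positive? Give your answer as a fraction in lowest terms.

ABO cross I^A i × I^B I^B → offspring phenotypes: 1/2 B, 1/2 AB.
Rh cross +/- × +/+ → 1 Rh+.
Independent loci: P(type B, Rh-positive) = 1/2 × 1 = 1/2.

1/2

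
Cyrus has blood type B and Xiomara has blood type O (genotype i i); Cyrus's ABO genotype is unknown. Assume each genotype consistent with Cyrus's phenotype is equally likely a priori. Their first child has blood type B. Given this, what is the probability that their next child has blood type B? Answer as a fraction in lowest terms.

Possible genotypes: Cyrus ∈ {I^B I^B, I^B i}; Xiomara ∈ {i i}.
Weight each parental genotype pair by prior × P(type-B child):
  I^B I^B × i i: posterior weight 2/3; P(next child type B) = 1.
  I^B i × i i: posterior weight 1/3; P(next child type B) = 1/2.
Weighted sum = 5/6.

5/6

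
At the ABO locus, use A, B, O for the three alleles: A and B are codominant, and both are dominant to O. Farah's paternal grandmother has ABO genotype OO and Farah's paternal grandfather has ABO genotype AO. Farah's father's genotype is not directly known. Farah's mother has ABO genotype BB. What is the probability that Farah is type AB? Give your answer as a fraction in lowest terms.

1/4

Farah's father's ABO genotype from OO × AO: 1/2 AO, 1/2 OO.
Crossing each possibility with the mother BB and summing P(type AB): 1/2·1/2 + 1/2·0 = 1/4.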